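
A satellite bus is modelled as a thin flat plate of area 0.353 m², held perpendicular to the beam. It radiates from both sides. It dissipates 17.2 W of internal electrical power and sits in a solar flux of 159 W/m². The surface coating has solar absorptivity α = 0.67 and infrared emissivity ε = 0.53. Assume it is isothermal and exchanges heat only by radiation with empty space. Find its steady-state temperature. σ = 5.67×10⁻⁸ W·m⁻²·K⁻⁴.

At steady state, absorbed solar power + internal power = radiated power.
Absorbed: α·S·A_cross = 0.67·159·0.3530 = 37.61 W (cross-section A).
Total input = 37.61 + 17.2 = 54.81 W.
Radiated: εσ·A_surf·T⁴ with A_surf = 2A = 0.7060 m².
T⁴ = 54.81/(0.53·5.67×10⁻⁸·0.7060) = 2.583×10⁹ K⁴.

T ≈ 225 K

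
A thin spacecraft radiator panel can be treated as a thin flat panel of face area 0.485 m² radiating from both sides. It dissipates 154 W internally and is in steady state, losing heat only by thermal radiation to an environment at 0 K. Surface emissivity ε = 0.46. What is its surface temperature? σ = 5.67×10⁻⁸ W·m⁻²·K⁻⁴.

T ≈ 279 K

Steady state: internal power = radiated power, P = εσA T⁴.
Radiating area A = 2·0.485 = 0.9700 m².
T⁴ = P/(εσA) = 154/(0.46·5.67×10⁻⁸·0.9700) = 6.087×10⁹ K⁴.
T = (6.087×10⁹)^(1/4).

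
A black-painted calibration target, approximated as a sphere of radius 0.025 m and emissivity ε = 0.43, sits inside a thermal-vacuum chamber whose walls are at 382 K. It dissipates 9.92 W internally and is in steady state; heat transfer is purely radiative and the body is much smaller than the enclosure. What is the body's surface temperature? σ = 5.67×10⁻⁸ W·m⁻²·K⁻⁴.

T ≈ 520 K

For a small grey body in a large enclosure, net radiated power = εσA(T⁴ − T_w⁴).
Steady state: P = εσA(T⁴ − T_w⁴) with A = 4πr² = 0.007854 m².
T⁴ = P/(εσA) + T_w⁴ = 9.92/(0.43·5.67×10⁻⁸·0.007854) + (382)⁴
    = 5.180×10¹⁰ + 2.129×10¹⁰ = 7.310×10¹⁰ K⁴.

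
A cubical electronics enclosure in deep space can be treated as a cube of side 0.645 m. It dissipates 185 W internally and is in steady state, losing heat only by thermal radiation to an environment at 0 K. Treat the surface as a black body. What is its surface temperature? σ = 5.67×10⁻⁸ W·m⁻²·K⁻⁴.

T ≈ 190 K

Steady state: internal power = radiated power, P = εσA T⁴.
Radiating area A = 6L² = 2.496 m².
T⁴ = P/(εσA) = 185/(1.0·5.67×10⁻⁸·2.496) = 1.307×10⁹ K⁴.
T = (1.307×10⁹)^(1/4).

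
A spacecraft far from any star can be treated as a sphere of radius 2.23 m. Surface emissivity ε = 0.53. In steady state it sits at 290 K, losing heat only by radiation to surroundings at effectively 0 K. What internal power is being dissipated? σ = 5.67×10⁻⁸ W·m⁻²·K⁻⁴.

Steady state: P = εσA T⁴.
A = 4πr² = 62.49 m²; T⁴ = (290)⁴ = 7.073×10⁹ K⁴.
P = 0.53 × 5.67×10⁻⁸ × 62.49 × 7.073×10⁹.

P ≈ 13300 W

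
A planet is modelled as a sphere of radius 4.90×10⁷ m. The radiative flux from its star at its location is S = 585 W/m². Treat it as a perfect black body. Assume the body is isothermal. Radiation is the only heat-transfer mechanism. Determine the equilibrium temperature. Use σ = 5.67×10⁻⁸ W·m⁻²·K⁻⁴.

At equilibrium, absorbed power = emitted power.
Absorbing cross-section = πr² = 7.543×10¹⁵ m²; emitting surface = 4πr² = 3.017×10¹⁶ m² (ratio 4).
S·A_cross = εσ·A_surf·T⁴  ⇒  T⁴ = S/(4σ).
T⁴ = 1.00·585/(4·5.67×10⁻⁸) = 2.579×10⁹ K⁴.
T = (2.579×10⁹)^(1/4).

T ≈ 225 K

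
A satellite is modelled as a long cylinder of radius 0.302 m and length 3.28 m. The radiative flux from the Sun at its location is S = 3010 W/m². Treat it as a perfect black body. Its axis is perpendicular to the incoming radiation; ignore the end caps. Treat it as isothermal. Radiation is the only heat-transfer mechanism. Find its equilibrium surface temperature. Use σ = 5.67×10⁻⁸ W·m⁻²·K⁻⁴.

At equilibrium, absorbed power = emitted power.
Absorbing cross-section = 2rL = 1.981 m²; emitting surface = 2πrL = 6.224 m² (ratio π).
S·A_cross = εσ·A_surf·T⁴  ⇒  T⁴ = S/(πσ).
T⁴ = 1.00·3010/(π·5.67×10⁻⁸) = 1.690×10¹⁰ K⁴.
T = (1.690×10¹⁰)^(1/4).

T ≈ 361 K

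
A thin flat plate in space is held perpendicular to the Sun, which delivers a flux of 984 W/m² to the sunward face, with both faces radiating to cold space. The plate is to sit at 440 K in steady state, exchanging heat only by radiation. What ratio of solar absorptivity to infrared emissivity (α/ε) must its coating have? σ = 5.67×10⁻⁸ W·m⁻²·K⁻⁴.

α/ε ≈ 4.32

Balance: αS·A = εσ·2A·T⁴ ⇒ α/ε = 2σT⁴/S.
α/ε = 2·5.67×10⁻⁸·(440)⁴/984 = 2·5.67×10⁻⁸·3.748×10¹⁰/984.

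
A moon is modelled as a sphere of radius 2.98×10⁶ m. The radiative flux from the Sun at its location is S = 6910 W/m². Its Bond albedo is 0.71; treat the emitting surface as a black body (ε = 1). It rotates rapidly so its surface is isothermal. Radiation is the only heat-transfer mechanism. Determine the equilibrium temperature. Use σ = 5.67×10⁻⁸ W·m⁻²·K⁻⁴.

T ≈ 307 K

At equilibrium, absorbed power = emitted power.
Absorbing cross-section = πr² = 2.790×10¹³ m²; emitting surface = 4πr² = 1.116×10¹⁴ m² (ratio 4).
(1−a)S·A_cross = εσ·A_surf·T⁴  ⇒  T⁴ = (1−a)S/(4σ).
T⁴ = 0.290·6910/(4·5.67×10⁻⁸) = 8.836×10⁹ K⁴.
T = (8.836×10⁹)^(1/4).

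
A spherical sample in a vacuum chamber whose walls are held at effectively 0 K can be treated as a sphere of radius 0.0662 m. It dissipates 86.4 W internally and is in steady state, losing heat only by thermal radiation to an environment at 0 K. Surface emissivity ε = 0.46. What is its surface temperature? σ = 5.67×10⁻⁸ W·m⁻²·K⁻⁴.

T ≈ 495 K

Steady state: internal power = radiated power, P = εσA T⁴.
Radiating area A = 4πr² = 0.05507 m².
T⁴ = P/(εσA) = 86.4/(0.46·5.67×10⁻⁸·0.05507) = 6.015×10¹⁰ K⁴.
T = (6.015×10¹⁰)^(1/4).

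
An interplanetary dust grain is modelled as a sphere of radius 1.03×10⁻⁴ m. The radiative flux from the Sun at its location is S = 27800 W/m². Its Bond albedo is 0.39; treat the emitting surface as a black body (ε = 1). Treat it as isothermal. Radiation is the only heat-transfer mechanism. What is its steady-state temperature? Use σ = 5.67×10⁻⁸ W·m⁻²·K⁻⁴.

T ≈ 523 K

At equilibrium, absorbed power = emitted power.
Absorbing cross-section = πr² = 3.333×10⁻⁸ m²; emitting surface = 4πr² = 1.333×10⁻⁷ m² (ratio 4).
(1−a)S·A_cross = εσ·A_surf·T⁴  ⇒  T⁴ = (1−a)S/(4σ).
T⁴ = 0.610·27800/(4·5.67×10⁻⁸) = 7.477×10¹⁰ K⁴.
T = (7.477×10¹⁰)^(1/4).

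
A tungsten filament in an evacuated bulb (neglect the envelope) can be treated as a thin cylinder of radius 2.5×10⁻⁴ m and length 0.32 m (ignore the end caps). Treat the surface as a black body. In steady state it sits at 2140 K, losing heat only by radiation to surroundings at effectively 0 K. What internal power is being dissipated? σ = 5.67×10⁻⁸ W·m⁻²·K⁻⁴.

P ≈ 598 W

Steady state: P = εσA T⁴.
A = 2πrL = 5.027×10⁻⁴ m²; T⁴ = (2140)⁴ = 2.097×10¹³ K⁴.
P = 1.0 × 5.67×10⁻⁸ × 5.027×10⁻⁴ × 2.097×10¹³.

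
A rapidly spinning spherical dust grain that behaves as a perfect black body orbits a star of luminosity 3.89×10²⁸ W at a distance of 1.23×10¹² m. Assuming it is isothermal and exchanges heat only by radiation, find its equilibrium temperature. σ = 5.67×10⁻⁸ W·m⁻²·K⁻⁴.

T ≈ 308 K

First find the stellar flux at distance d: S = L/(4πd²) = 3.89×10²⁸/(4π·(1.23×10¹²)²) = 2046 W/m².
For an isothermal sphere, absorbed (1−a)S·πr² = emitted σ·4πr²·T⁴, so T⁴ = (1−a)S/(4σ).
T⁴ = 1.00·2046/(4·5.67×10⁻⁸) = 9.022×10⁹ K⁴.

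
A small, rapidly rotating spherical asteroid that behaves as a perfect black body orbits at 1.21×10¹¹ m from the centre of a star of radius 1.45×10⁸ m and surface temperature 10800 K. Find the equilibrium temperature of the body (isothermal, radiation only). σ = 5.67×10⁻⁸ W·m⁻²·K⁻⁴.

T ≈ 264 K

The star's surface emits σT_*⁴; at distance d the flux is S = σT_*⁴(R_*/d)².
S = 5.67×10⁻⁸·(10800)⁴·(1.45×10⁸/1.21×10¹¹)² = 1108 W/m².
For an isothermal sphere T⁴ = (1−a)S/(4σ) = 4.884×10⁹ K⁴.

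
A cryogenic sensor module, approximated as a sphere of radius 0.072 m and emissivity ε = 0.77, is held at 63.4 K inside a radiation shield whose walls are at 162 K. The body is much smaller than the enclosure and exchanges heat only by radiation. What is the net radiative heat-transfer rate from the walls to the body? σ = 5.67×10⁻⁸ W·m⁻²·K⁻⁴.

For a small grey body in a large enclosure: P_net = εσA(T_body⁴ − T_wall⁴).
A = 4πr² = 0.06514 m²; T_body⁴ − T_wall⁴ = 1.616×10⁷ − 6.887×10⁸ = -6.726×10⁸ K⁴.
|P_net| = 0.77·5.67×10⁻⁸·0.06514·6.726×10⁸.

P_net ≈ 1.91 W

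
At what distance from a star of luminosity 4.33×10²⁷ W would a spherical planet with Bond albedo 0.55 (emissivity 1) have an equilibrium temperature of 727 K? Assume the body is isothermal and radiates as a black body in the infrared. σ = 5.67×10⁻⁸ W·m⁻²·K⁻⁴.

For an isothermal black-emitting sphere, (1−a)S·πr² = σ·4πr²·T⁴ ⇒ S = 4σT⁴/(1−a).
S = 4·5.67×10⁻⁸·(727)⁴/0.450 = 1.408×10⁵ W/m².
Flux falls as S = L/(4πd²), so d = √(L/(4πS)) = √(4.33×10²⁷/(4π·1.408×10⁵)).

d ≈ 4.95×10¹⁰ m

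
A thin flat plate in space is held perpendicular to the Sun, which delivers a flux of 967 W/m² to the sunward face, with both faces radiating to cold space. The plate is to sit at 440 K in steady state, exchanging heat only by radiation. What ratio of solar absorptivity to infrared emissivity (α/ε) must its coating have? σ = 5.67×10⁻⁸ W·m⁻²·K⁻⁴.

α/ε ≈ 4.40

Balance: αS·A = εσ·2A·T⁴ ⇒ α/ε = 2σT⁴/S.
α/ε = 2·5.67×10⁻⁸·(440)⁴/967 = 2·5.67×10⁻⁸·3.748×10¹⁰/967.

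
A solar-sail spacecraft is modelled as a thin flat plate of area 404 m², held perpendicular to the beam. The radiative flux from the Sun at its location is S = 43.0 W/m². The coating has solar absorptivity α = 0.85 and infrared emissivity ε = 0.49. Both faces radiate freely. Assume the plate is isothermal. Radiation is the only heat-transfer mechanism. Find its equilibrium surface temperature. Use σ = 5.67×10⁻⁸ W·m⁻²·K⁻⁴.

At equilibrium, absorbed power = emitted power.
Absorbing cross-section = A = 404.0 m²; emitting surface = 2A = 808.0 m² (ratio 2).
αS·A_cross = εσ·A_surf·T⁴  ⇒  T⁴ = αS/(ε·2σ).
T⁴ = 0.850·43.0/(0.49·2·5.67×10⁻⁸) = 6.578×10⁸ K⁴.
T = (6.578×10⁸)^(1/4).

T ≈ 160 K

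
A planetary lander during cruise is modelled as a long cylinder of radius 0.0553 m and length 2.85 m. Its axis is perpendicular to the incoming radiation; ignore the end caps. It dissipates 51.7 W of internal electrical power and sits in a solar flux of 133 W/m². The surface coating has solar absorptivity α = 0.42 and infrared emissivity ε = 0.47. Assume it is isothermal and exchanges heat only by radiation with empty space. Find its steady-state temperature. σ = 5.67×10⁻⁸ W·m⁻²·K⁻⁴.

T ≈ 226 K

At steady state, absorbed solar power + internal power = radiated power.
Absorbed: α·S·A_cross = 0.42·133·0.3152 = 17.61 W (cross-section 2rL).
Total input = 17.61 + 51.7 = 69.31 W.
Radiated: εσ·A_surf·T⁴ with A_surf = 2πrL = 0.9903 m².
T⁴ = 69.31/(0.47·5.67×10⁻⁸·0.9903) = 2.626×10⁹ K⁴.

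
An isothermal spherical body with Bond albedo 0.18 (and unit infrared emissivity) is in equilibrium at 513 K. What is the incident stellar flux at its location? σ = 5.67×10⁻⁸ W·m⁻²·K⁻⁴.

(1−a)S·πr² = σ·4πr²·T⁴ ⇒ S = 4σT⁴/(1−a).
S = 4·5.67×10⁻⁸·6.926×10¹⁰/0.820.

S ≈ 19200 W/m²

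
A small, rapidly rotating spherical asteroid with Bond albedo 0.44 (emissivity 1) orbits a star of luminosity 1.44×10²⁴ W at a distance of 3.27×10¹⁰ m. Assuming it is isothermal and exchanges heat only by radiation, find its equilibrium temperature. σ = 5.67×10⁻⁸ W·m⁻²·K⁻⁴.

T ≈ 128 K

First find the stellar flux at distance d: S = L/(4πd²) = 1.44×10²⁴/(4π·(3.27×10¹⁰)²) = 107.2 W/m².
For an isothermal sphere, absorbed (1−a)S·πr² = emitted σ·4πr²·T⁴, so T⁴ = (1−a)S/(4σ).
T⁴ = 0.560·107.2/(4·5.67×10⁻⁸) = 2.646×10⁸ K⁴.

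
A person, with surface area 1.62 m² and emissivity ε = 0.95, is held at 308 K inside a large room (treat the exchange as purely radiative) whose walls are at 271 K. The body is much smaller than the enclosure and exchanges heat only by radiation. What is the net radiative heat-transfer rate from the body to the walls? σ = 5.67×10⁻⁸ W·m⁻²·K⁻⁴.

P_net ≈ 315 W

For a small grey body in a large enclosure: P_net = εσA(T_body⁴ − T_wall⁴).
A = 1.62 m²; T_body⁴ − T_wall⁴ = 8.999×10⁹ − 5.394×10⁹ = 3.606×10⁹ K⁴.
|P_net| = 0.95·5.67×10⁻⁸·1.620·3.606×10⁹.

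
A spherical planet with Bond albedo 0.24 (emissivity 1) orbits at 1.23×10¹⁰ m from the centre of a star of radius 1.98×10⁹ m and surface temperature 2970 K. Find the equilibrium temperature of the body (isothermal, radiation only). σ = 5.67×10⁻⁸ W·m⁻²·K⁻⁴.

T ≈ 787 K

The star's surface emits σT_*⁴; at distance d the flux is S = σT_*⁴(R_*/d)².
S = 5.67×10⁻⁸·(2970)⁴·(1.98×10⁹/1.23×10¹⁰)² = 1.143×10⁵ W/m².
For an isothermal sphere T⁴ = (1−a)S/(4σ) = 3.831×10¹¹ K⁴.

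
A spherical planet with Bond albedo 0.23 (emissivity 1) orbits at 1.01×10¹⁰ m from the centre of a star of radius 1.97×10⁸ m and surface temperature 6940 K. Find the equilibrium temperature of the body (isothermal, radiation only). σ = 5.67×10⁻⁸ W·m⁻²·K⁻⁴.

T ≈ 642 K

The star's surface emits σT_*⁴; at distance d the flux is S = σT_*⁴(R_*/d)².
S = 5.67×10⁻⁸·(6940)⁴·(1.97×10⁸/1.01×10¹⁰)² = 50040 W/m².
For an isothermal sphere T⁴ = (1−a)S/(4σ) = 1.699×10¹¹ K⁴.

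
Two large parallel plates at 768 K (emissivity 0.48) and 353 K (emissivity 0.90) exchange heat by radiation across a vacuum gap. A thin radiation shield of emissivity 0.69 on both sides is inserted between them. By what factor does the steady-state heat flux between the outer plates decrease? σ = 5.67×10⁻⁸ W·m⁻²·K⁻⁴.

factor ≈ 1.87

Without shield: q₀ = σΔ(T⁴)/(1/ε₁+1/ε₂−1) with denominator 2.194.
With shield the two gaps are in series; the resistances add: (1/ε₁+1/ε_s−1)+(1/ε_s+1/ε₂−1) = 2.533+1.560 = 4.093.
Heat-flux ratio q₀/q = 4.093/2.194.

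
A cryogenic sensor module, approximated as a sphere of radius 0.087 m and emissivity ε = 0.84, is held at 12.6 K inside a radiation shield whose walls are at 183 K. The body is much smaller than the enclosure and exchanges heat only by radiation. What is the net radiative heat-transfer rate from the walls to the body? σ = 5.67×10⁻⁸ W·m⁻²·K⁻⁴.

P_net ≈ 5.08 W

For a small grey body in a large enclosure: P_net = εσA(T_body⁴ − T_wall⁴).
A = 4πr² = 0.09511 m²; T_body⁴ − T_wall⁴ = 25200 − 1.122×10⁹ = -1.121×10⁹ K⁴.
|P_net| = 0.84·5.67×10⁻⁸·0.09511·1.121×10⁹.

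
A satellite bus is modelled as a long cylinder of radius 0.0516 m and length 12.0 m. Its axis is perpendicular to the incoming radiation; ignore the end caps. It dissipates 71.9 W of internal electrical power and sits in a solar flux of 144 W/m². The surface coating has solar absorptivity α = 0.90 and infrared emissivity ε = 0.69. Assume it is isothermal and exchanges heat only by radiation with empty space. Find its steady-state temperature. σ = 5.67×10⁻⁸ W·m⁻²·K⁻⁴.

T ≈ 198 K

At steady state, absorbed solar power + internal power = radiated power.
Absorbed: α·S·A_cross = 0.90·144·1.238 = 160.5 W (cross-section 2rL).
Total input = 160.5 + 71.9 = 232.4 W.
Radiated: εσ·A_surf·T⁴ with A_surf = 2πrL = 3.891 m².
T⁴ = 232.4/(0.69·5.67×10⁻⁸·3.891) = 1.527×10⁹ K⁴.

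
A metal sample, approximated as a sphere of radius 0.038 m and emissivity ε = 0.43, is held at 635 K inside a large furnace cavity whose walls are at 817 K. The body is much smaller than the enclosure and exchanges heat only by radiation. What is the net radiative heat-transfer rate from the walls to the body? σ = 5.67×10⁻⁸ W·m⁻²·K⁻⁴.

For a small grey body in a large enclosure: P_net = εσA(T_body⁴ − T_wall⁴).
A = 4πr² = 0.01815 m²; T_body⁴ − T_wall⁴ = 1.626×10¹¹ − 4.455×10¹¹ = -2.830×10¹¹ K⁴.
|P_net| = 0.43·5.67×10⁻⁸·0.01815·2.830×10¹¹.

P_net ≈ 125 W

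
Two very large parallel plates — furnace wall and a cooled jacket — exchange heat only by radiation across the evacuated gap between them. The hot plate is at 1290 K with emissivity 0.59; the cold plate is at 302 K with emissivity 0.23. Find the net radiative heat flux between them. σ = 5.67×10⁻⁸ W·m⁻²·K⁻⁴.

For two infinite grey parallel plates, q = σ(T₁⁴ − T₂⁴)/(1/ε₁ + 1/ε₂ − 1).
T₁⁴ − T₂⁴ = 2.769×10¹² − 8.318×10⁹ = 2.761×10¹² K⁴.
1/ε₁ + 1/ε₂ − 1 = 1.695 + 4.348 − 1 = 5.043.
q = 5.67×10⁻⁸ × 2.761×10¹² / 5.043.

q ≈ 31000 W/m²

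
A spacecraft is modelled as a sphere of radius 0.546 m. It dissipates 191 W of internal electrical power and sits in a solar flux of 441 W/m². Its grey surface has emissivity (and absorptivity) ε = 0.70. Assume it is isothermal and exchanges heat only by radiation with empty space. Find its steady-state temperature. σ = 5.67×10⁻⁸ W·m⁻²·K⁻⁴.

T ≈ 238 K

At steady state, absorbed solar power + internal power = radiated power.
Absorbed: α·S·A_cross = 0.70·441·0.9366 = 289.1 W (cross-section πr²).
Total input = 289.1 + 191 = 480.1 W.
Radiated: εσ·A_surf·T⁴ with A_surf = 4πr² = 3.746 m².
T⁴ = 480.1/(0.70·5.67×10⁻⁸·3.746) = 3.229×10⁹ K⁴.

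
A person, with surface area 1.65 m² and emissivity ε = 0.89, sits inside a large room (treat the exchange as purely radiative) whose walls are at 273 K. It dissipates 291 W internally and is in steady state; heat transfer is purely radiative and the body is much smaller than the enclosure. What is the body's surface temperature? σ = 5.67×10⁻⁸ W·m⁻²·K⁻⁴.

T ≈ 308 K

For a small grey body in a large enclosure, net radiated power = εσA(T⁴ − T_w⁴).
Steady state: P = εσA(T⁴ − T_w⁴) with A = 1.65 m².
T⁴ = P/(εσA) + T_w⁴ = 291/(0.89·5.67×10⁻⁸·1.650) + (273)⁴
    = 3.495×10⁹ + 5.555×10⁹ = 9.049×10⁹ K⁴.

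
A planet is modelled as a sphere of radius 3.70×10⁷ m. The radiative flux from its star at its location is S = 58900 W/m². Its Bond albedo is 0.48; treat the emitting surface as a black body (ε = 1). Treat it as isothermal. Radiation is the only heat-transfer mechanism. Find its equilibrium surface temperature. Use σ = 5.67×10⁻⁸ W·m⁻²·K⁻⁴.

At equilibrium, absorbed power = emitted power.
Absorbing cross-section = πr² = 4.301×10¹⁵ m²; emitting surface = 4πr² = 1.720×10¹⁶ m² (ratio 4).
(1−a)S·A_cross = εσ·A_surf·T⁴  ⇒  T⁴ = (1−a)S/(4σ).
T⁴ = 0.520·58900/(4·5.67×10⁻⁸) = 1.350×10¹¹ K⁴.
T = (1.350×10¹¹)^(1/4).

T ≈ 606 K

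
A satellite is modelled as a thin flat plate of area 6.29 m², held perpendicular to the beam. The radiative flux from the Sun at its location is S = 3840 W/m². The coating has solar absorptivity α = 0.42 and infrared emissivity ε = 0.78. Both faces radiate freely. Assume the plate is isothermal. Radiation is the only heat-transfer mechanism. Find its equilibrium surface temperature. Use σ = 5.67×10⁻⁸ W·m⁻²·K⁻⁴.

At equilibrium, absorbed power = emitted power.
Absorbing cross-section = A = 6.290 m²; emitting surface = 2A = 12.58 m² (ratio 2).
αS·A_cross = εσ·A_surf·T⁴  ⇒  T⁴ = αS/(ε·2σ).
T⁴ = 0.420·3840/(0.78·2·5.67×10⁻⁸) = 1.823×10¹⁰ K⁴.
T = (1.823×10¹⁰)^(1/4).

T ≈ 367 K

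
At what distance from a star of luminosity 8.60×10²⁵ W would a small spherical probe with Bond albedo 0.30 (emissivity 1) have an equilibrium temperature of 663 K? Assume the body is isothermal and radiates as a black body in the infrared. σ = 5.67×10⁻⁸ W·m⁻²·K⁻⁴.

d ≈ 1.05×10¹⁰ m

For an isothermal black-emitting sphere, (1−a)S·πr² = σ·4πr²·T⁴ ⇒ S = 4σT⁴/(1−a).
S = 4·5.67×10⁻⁸·(663)⁴/0.700 = 62600 W/m².
Flux falls as S = L/(4πd²), so d = √(L/(4πS)) = √(8.60×10²⁵/(4π·62600)).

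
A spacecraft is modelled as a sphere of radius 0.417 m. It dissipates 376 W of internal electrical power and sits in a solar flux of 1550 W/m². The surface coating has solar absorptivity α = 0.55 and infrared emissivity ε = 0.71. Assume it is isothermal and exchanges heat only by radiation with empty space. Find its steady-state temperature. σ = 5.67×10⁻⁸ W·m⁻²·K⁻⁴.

At steady state, absorbed solar power + internal power = radiated power.
Absorbed: α·S·A_cross = 0.55·1550·0.5463 = 465.7 W (cross-section πr²).
Total input = 465.7 + 376 = 841.7 W.
Radiated: εσ·A_surf·T⁴ with A_surf = 4πr² = 2.185 m².
T⁴ = 841.7/(0.71·5.67×10⁻⁸·2.185) = 9.568×10⁹ K⁴.

T ≈ 313 K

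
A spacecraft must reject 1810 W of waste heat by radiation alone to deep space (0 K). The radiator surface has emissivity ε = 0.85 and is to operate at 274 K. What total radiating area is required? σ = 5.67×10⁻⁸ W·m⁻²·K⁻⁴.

P = εσA T⁴ ⇒ A = P/(εσT⁴).
T⁴ = 5.636×10⁹ K⁴.
A = 1810/(0.85 × 5.67×10⁻⁸ × 5.636×10⁹).

A ≈ 6.66 m²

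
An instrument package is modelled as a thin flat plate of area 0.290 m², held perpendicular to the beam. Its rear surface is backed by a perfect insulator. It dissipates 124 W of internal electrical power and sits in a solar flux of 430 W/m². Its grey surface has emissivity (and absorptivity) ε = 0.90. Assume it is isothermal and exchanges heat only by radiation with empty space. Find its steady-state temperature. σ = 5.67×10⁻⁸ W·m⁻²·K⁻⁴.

At steady state, absorbed solar power + internal power = radiated power.
Absorbed: α·S·A_cross = 0.90·430·0.2900 = 112.2 W (cross-section A).
Total input = 112.2 + 124 = 236.2 W.
Radiated: εσ·A_surf·T⁴ with A_surf = A = 0.2900 m².
T⁴ = 236.2/(0.90·5.67×10⁻⁸·0.2900) = 1.596×10¹⁰ K⁴.

T ≈ 355 K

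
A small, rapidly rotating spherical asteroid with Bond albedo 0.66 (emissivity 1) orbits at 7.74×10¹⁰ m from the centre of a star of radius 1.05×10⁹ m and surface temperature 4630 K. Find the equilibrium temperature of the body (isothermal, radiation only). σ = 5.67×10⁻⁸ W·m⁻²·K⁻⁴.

T ≈ 291 K

The star's surface emits σT_*⁴; at distance d the flux is S = σT_*⁴(R_*/d)².
S = 5.67×10⁻⁸·(4630)⁴·(1.05×10⁹/7.74×10¹⁰)² = 4795 W/m².
For an isothermal sphere T⁴ = (1−a)S/(4σ) = 7.189×10⁹ K⁴.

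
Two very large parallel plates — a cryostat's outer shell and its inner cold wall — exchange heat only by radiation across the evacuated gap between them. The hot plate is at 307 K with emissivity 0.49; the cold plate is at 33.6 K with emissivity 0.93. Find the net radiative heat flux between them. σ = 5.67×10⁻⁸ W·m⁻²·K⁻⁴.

q ≈ 238 W/m²

For two infinite grey parallel plates, q = σ(T₁⁴ − T₂⁴)/(1/ε₁ + 1/ε₂ − 1).
T₁⁴ − T₂⁴ = 8.883×10⁹ − 1.275×10⁶ = 8.882×10⁹ K⁴.
1/ε₁ + 1/ε₂ − 1 = 2.041 + 1.075 − 1 = 2.116.
q = 5.67×10⁻⁸ × 8.882×10⁹ / 2.116.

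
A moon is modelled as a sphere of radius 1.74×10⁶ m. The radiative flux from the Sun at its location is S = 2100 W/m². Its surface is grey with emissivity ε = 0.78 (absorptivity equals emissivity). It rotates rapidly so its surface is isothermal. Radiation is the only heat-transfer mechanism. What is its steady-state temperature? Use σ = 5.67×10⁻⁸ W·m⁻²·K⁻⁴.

T ≈ 310 K

At equilibrium, absorbed power = emitted power.
Absorbing cross-section = πr² = 9.511×10¹² m²; emitting surface = 4πr² = 3.805×10¹³ m² (ratio 4).
εS·A_cross = εσ·A_surf·T⁴  ⇒  T⁴ = S/(4σ)   (ε cancels).
T⁴ = 2100/(4·5.67×10⁻⁸) = 9.259×10⁹ K⁴.
T = (9.259×10⁹)^(1/4).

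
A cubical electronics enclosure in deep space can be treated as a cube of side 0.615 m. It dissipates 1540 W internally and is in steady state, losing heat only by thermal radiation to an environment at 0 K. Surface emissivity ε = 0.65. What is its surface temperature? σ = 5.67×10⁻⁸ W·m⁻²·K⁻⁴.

T ≈ 368 K

Steady state: internal power = radiated power, P = εσA T⁴.
Radiating area A = 6L² = 2.269 m².
T⁴ = P/(εσA) = 1540/(0.65·5.67×10⁻⁸·2.269) = 1.841×10¹⁰ K⁴.
T = (1.841×10¹⁰)^(1/4).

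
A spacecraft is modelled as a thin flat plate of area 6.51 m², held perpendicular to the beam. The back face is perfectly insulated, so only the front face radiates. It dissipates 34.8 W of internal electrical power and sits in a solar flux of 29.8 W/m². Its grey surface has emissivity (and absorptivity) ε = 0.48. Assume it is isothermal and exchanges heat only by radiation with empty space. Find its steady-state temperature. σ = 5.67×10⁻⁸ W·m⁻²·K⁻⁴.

At steady state, absorbed solar power + internal power = radiated power.
Absorbed: α·S·A_cross = 0.48·29.8·6.510 = 93.12 W (cross-section A).
Total input = 93.12 + 34.8 = 127.9 W.
Radiated: εσ·A_surf·T⁴ with A_surf = A = 6.510 m².
T⁴ = 127.9/(0.48·5.67×10⁻⁸·6.510) = 7.220×10⁸ K⁴.

T ≈ 164 K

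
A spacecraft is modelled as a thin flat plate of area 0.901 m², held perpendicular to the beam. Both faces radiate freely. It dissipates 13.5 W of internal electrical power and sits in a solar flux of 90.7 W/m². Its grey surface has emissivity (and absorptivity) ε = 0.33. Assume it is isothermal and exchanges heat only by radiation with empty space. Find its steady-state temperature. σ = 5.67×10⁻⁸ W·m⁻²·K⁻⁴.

T ≈ 186 K

At steady state, absorbed solar power + internal power = radiated power.
Absorbed: α·S·A_cross = 0.33·90.7·0.9010 = 26.97 W (cross-section A).
Total input = 26.97 + 13.5 = 40.47 W.
Radiated: εσ·A_surf·T⁴ with A_surf = 2A = 1.802 m².
T⁴ = 40.47/(0.33·5.67×10⁻⁸·1.802) = 1.200×10⁹ K⁴.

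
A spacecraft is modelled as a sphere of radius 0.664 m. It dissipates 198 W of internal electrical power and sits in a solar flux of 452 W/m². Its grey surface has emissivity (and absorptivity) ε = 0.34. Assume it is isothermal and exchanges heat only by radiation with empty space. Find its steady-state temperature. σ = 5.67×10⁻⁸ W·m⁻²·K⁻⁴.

At steady state, absorbed solar power + internal power = radiated power.
Absorbed: α·S·A_cross = 0.34·452·1.385 = 212.9 W (cross-section πr²).
Total input = 212.9 + 198 = 410.9 W.
Radiated: εσ·A_surf·T⁴ with A_surf = 4πr² = 5.540 m².
T⁴ = 410.9/(0.34·5.67×10⁻⁸·5.540) = 3.847×10⁹ K⁴.

T ≈ 249 K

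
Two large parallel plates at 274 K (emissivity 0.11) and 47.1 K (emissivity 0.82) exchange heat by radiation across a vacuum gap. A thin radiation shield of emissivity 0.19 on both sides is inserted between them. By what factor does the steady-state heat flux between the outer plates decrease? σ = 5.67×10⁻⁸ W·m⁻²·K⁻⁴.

Without shield: q₀ = σΔ(T⁴)/(1/ε₁+1/ε₂−1) with denominator 9.310.
With shield the two gaps are in series; the resistances add: (1/ε₁+1/ε_s−1)+(1/ε_s+1/ε₂−1) = 13.35+5.483 = 18.84.
Heat-flux ratio q₀/q = 18.84/9.310.

factor ≈ 2.02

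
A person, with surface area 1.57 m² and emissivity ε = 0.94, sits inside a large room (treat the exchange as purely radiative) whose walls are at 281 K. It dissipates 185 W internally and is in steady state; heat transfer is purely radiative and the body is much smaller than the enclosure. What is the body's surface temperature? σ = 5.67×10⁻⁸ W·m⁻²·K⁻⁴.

T ≈ 303 K

For a small grey body in a large enclosure, net radiated power = εσA(T⁴ − T_w⁴).
Steady state: P = εσA(T⁴ − T_w⁴) with A = 1.57 m².
T⁴ = P/(εσA) + T_w⁴ = 185/(0.94·5.67×10⁻⁸·1.570) + (281)⁴
    = 2.211×10⁹ + 6.235×10⁹ = 8.446×10⁹ K⁴.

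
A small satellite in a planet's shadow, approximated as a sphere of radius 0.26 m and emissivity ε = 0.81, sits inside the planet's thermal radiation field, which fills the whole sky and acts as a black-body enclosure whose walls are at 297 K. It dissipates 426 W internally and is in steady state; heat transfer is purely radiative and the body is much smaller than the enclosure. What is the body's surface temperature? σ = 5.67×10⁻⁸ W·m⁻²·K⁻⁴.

For a small grey body in a large enclosure, net radiated power = εσA(T⁴ − T_w⁴).
Steady state: P = εσA(T⁴ − T_w⁴) with A = 4πr² = 0.8495 m².
T⁴ = P/(εσA) + T_w⁴ = 426/(0.81·5.67×10⁻⁸·0.8495) + (297)⁴
    = 1.092×10¹⁰ + 7.781×10⁹ = 1.870×10¹⁰ K⁴.

T ≈ 370 K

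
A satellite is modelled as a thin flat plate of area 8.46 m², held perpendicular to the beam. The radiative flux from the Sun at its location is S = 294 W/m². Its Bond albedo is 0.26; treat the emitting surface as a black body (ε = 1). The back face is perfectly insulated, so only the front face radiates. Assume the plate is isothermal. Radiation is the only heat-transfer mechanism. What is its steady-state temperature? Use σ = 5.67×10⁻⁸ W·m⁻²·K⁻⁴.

At equilibrium, absorbed power = emitted power.
Absorbing cross-section = A = 8.460 m²; emitting surface = A = 8.460 m² (ratio 1).
(1−a)S·A_cross = εσ·A_surf·T⁴  ⇒  T⁴ = (1−a)S/(1σ).
T⁴ = 0.740·294/(1·5.67×10⁻⁸) = 3.837×10⁹ K⁴.
T = (3.837×10⁹)^(1/4).

T ≈ 249 K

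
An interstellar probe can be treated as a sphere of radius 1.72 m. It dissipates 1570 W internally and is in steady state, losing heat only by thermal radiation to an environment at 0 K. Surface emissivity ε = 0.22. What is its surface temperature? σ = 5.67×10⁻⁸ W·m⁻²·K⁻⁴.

Steady state: internal power = radiated power, P = εσA T⁴.
Radiating area A = 4πr² = 37.18 m².
T⁴ = P/(εσA) = 1570/(0.22·5.67×10⁻⁸·37.18) = 3.386×10⁹ K⁴.
T = (3.386×10⁹)^(1/4).

T ≈ 241 K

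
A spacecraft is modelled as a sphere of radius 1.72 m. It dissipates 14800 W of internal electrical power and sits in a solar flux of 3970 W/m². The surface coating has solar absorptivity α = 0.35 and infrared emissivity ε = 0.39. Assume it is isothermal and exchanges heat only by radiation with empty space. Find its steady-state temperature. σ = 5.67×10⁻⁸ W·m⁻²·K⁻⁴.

T ≈ 428 K

At steady state, absorbed solar power + internal power = radiated power.
Absorbed: α·S·A_cross = 0.35·3970·9.294 = 12910 W (cross-section πr²).
Total input = 12910 + 14800 = 27710 W.
Radiated: εσ·A_surf·T⁴ with A_surf = 4πr² = 37.18 m².
T⁴ = 27710/(0.39·5.67×10⁻⁸·37.18) = 3.371×10¹⁰ K⁴.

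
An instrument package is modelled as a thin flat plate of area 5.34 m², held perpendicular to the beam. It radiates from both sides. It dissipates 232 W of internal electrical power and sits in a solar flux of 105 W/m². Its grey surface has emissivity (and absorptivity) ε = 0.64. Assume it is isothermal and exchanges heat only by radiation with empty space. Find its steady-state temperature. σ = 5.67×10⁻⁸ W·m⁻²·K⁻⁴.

At steady state, absorbed solar power + internal power = radiated power.
Absorbed: α·S·A_cross = 0.64·105·5.340 = 358.8 W (cross-section A).
Total input = 358.8 + 232 = 590.8 W.
Radiated: εσ·A_surf·T⁴ with A_surf = 2A = 10.68 m².
T⁴ = 590.8/(0.64·5.67×10⁻⁸·10.68) = 1.525×10⁹ K⁴.

T ≈ 198 K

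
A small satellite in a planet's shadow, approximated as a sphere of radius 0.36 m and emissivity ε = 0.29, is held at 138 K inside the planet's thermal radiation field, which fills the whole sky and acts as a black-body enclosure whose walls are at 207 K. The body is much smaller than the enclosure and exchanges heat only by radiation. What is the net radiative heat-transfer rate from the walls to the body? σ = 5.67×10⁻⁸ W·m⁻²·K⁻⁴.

P_net ≈ 39.5 W

For a small grey body in a large enclosure: P_net = εσA(T_body⁴ − T_wall⁴).
A = 4πr² = 1.629 m²; T_body⁴ − T_wall⁴ = 3.627×10⁸ − 1.836×10⁹ = -1.473×10⁹ K⁴.
|P_net| = 0.29·5.67×10⁻⁸·1.629·1.473×10⁹.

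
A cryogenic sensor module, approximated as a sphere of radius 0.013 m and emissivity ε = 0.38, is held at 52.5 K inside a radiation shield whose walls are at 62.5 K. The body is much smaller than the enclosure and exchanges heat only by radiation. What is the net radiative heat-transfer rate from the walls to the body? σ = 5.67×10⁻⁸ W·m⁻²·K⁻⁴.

For a small grey body in a large enclosure: P_net = εσA(T_body⁴ − T_wall⁴).
A = 4πr² = 0.002124 m²; T_body⁴ − T_wall⁴ = 7.597×10⁶ − 1.526×10⁷ = -7.662×10⁶ K⁴.
|P_net| = 0.38·5.67×10⁻⁸·0.002124·7.662×10⁶.

P_net ≈ 3.51×10⁻⁴ W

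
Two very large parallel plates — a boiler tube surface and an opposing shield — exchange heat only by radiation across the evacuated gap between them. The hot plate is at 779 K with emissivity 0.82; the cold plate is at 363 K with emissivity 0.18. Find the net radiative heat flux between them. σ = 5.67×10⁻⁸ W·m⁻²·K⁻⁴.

For two infinite grey parallel plates, q = σ(T₁⁴ − T₂⁴)/(1/ε₁ + 1/ε₂ − 1).
T₁⁴ − T₂⁴ = 3.683×10¹¹ − 1.736×10¹⁰ = 3.509×10¹¹ K⁴.
1/ε₁ + 1/ε₂ − 1 = 1.220 + 5.556 − 1 = 5.775.
q = 5.67×10⁻⁸ × 3.509×10¹¹ / 5.775.

q ≈ 3450 W/m²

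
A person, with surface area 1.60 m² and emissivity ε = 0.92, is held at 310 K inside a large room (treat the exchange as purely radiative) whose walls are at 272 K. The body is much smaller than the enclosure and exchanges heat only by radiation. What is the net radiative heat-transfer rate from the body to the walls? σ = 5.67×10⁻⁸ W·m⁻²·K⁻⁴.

For a small grey body in a large enclosure: P_net = εσA(T_body⁴ − T_wall⁴).
A = 1.60 m²; T_body⁴ − T_wall⁴ = 9.235×10⁹ − 5.474×10⁹ = 3.762×10⁹ K⁴.
|P_net| = 0.92·5.67×10⁻⁸·1.600·3.762×10⁹.

P_net ≈ 314 W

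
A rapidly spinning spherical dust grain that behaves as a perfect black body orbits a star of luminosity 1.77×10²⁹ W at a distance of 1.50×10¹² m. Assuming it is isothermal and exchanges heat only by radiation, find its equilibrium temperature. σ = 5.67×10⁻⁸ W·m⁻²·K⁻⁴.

T ≈ 408 K

First find the stellar flux at distance d: S = L/(4πd²) = 1.77×10²⁹/(4π·(1.50×10¹²)²) = 6260 W/m².
For an isothermal sphere, absorbed (1−a)S·πr² = emitted σ·4πr²·T⁴, so T⁴ = (1−a)S/(4σ).
T⁴ = 1.00·6260/(4·5.67×10⁻⁸) = 2.760×10¹⁰ K⁴.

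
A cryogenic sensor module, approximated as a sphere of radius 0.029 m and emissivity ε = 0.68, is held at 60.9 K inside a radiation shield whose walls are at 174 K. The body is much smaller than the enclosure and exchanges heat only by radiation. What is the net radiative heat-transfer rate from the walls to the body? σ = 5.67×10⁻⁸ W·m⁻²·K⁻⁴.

For a small grey body in a large enclosure: P_net = εσA(T_body⁴ − T_wall⁴).
A = 4πr² = 0.01057 m²; T_body⁴ − T_wall⁴ = 1.376×10⁷ − 9.166×10⁸ = -9.029×10⁸ K⁴.
|P_net| = 0.68·5.67×10⁻⁸·0.01057·9.029×10⁸.

P_net ≈ 0.368 W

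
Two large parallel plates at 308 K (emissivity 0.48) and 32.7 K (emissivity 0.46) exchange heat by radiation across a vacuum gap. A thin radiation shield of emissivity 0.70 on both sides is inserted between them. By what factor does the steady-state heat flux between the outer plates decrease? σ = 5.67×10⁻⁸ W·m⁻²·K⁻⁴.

factor ≈ 1.57

Without shield: q₀ = σΔ(T⁴)/(1/ε₁+1/ε₂−1) with denominator 3.257.
With shield the two gaps are in series; the resistances add: (1/ε₁+1/ε_s−1)+(1/ε_s+1/ε₂−1) = 2.512+2.602 = 5.114.
Heat-flux ratio q₀/q = 5.114/3.257.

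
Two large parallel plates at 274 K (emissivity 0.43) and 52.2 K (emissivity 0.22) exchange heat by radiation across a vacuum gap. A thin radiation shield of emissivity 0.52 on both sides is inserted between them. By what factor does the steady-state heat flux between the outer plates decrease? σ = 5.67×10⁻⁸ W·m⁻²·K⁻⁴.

Without shield: q₀ = σΔ(T⁴)/(1/ε₁+1/ε₂−1) with denominator 5.871.
With shield the two gaps are in series; the resistances add: (1/ε₁+1/ε_s−1)+(1/ε_s+1/ε₂−1) = 3.249+5.469 = 8.717.
Heat-flux ratio q₀/q = 8.717/5.871.

factor ≈ 1.48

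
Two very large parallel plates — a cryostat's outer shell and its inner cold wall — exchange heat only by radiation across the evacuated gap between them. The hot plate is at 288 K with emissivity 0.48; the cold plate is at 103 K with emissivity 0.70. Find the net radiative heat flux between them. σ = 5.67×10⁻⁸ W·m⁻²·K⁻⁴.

q ≈ 153 W/m²

For two infinite grey parallel plates, q = σ(T₁⁴ − T₂⁴)/(1/ε₁ + 1/ε₂ − 1).
T₁⁴ − T₂⁴ = 6.880×10⁹ − 1.126×10⁸ = 6.767×10⁹ K⁴.
1/ε₁ + 1/ε₂ − 1 = 2.083 + 1.429 − 1 = 2.512.
q = 5.67×10⁻⁸ × 6.767×10⁹ / 2.512.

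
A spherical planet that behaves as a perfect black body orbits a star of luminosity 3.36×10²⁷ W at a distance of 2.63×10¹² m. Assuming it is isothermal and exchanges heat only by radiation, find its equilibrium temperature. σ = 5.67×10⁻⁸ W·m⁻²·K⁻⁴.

T ≈ 114 K

First find the stellar flux at distance d: S = L/(4πd²) = 3.36×10²⁷/(4π·(2.63×10¹²)²) = 38.66 W/m².
For an isothermal sphere, absorbed (1−a)S·πr² = emitted σ·4πr²·T⁴, so T⁴ = (1−a)S/(4σ).
T⁴ = 1.00·38.66/(4·5.67×10⁻⁸) = 1.704×10⁸ K⁴.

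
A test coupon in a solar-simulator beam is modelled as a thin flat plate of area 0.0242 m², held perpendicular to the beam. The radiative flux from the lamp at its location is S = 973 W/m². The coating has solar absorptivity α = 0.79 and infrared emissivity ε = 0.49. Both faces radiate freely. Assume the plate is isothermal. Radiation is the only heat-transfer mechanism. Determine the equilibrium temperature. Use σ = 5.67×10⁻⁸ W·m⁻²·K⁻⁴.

T ≈ 343 K

At equilibrium, absorbed power = emitted power.
Absorbing cross-section = A = 0.02420 m²; emitting surface = 2A = 0.04840 m² (ratio 2).
αS·A_cross = εσ·A_surf·T⁴  ⇒  T⁴ = αS/(ε·2σ).
T⁴ = 0.790·973/(0.49·2·5.67×10⁻⁸) = 1.383×10¹⁰ K⁴.
T = (1.383×10¹⁰)^(1/4).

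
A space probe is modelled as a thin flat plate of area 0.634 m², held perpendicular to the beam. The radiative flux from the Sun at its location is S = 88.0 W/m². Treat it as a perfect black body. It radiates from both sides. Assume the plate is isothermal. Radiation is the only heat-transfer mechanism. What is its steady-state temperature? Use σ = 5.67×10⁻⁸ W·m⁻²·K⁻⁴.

T ≈ 167 K

At equilibrium, absorbed power = emitted power.
Absorbing cross-section = A = 0.6340 m²; emitting surface = 2A = 1.268 m² (ratio 2).
S·A_cross = εσ·A_surf·T⁴  ⇒  T⁴ = S/(2σ).
T⁴ = 1.00·88.0/(2·5.67×10⁻⁸) = 7.760×10⁸ K⁴.
T = (7.760×10⁸)^(1/4).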